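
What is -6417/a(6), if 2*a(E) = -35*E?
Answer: 2139/35 ≈ 61.114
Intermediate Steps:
a(E) = -35*E/2 (a(E) = (-35*E)/2 = -35*E/2)
-6417/a(6) = -6417/((-35/2*6)) = -6417/(-105) = -6417*(-1/105) = 2139/35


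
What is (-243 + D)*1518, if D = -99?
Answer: -519156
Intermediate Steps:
(-243 + D)*1518 = (-243 - 99)*1518 = -342*1518 = -519156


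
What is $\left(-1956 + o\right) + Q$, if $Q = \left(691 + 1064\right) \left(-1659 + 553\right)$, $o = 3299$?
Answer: $-1939687$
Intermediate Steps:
$Q = -1941030$ ($Q = 1755 \left(-1106\right) = -1941030$)
$\left(-1956 + o\right) + Q = \left(-1956 + 3299\right) - 1941030 = 1343 - 1941030 = -1939687$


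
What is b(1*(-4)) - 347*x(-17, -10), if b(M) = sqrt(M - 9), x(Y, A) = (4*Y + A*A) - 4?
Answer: -9716 + I*sqrt(13) ≈ -9716.0 + 3.6056*I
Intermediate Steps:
x(Y, A) = -4 + A**2 + 4*Y (x(Y, A) = (4*Y + A**2) - 4 = (A**2 + 4*Y) - 4 = -4 + A**2 + 4*Y)
b(M) = sqrt(-9 + M)
b(1*(-4)) - 347*x(-17, -10) = sqrt(-9 + 1*(-4)) - 347*(-4 + (-10)**2 + 4*(-17)) = sqrt(-9 - 4) - 347*(-4 + 100 - 68) = sqrt(-13) - 347*28 = I*sqrt(13) - 9716 = -9716 + I*sqrt(13)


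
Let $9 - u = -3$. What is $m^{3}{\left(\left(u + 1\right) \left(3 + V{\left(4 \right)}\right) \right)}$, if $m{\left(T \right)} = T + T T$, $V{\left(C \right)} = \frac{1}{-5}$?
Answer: $\frac{39422029951304}{15625} \approx 2.523 \cdot 10^{9}$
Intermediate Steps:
$V{\left(C \right)} = - \frac{1}{5}$
$u = 12$ ($u = 9 - -3 = 9 + 3 = 12$)
$m{\left(T \right)} = T + T^{2}$
$m^{3}{\left(\left(u + 1\right) \left(3 + V{\left(4 \right)}\right) \right)} = \left(\left(12 + 1\right) \left(3 - \frac{1}{5}\right) \left(1 + \left(12 + 1\right) \left(3 - \frac{1}{5}\right)\right)\right)^{3} = \left(13 \cdot \frac{14}{5} \left(1 + 13 \cdot \frac{14}{5}\right)\right)^{3} = \left(\frac{182 \left(1 + \frac{182}{5}\right)}{5}\right)^{3} = \left(\frac{182}{5} \cdot \frac{187}{5}\right)^{3} = \left(\frac{34034}{25}\right)^{3} = \frac{39422029951304}{15625}$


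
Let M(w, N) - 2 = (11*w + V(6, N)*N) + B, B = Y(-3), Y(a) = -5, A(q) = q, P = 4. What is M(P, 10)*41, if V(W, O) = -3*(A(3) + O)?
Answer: -14309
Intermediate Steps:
V(W, O) = -9 - 3*O (V(W, O) = -3*(3 + O) = -9 - 3*O)
B = -5
M(w, N) = -3 + 11*w + N*(-9 - 3*N) (M(w, N) = 2 + ((11*w + (-9 - 3*N)*N) - 5) = 2 + ((11*w + N*(-9 - 3*N)) - 5) = 2 + (-5 + 11*w + N*(-9 - 3*N)) = -3 + 11*w + N*(-9 - 3*N))
M(P, 10)*41 = (-3 + 11*4 - 3*10*(3 + 10))*41 = (-3 + 44 - 3*10*13)*41 = (-3 + 44 - 390)*41 = -349*41 = -14309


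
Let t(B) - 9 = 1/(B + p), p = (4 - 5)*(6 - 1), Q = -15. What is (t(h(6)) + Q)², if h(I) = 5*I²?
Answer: 1100401/30625 ≈ 35.931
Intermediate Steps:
p = -5 (p = -1*5 = -5)
t(B) = 9 + 1/(-5 + B) (t(B) = 9 + 1/(B - 5) = 9 + 1/(-5 + B))
(t(h(6)) + Q)² = ((-44 + 9*(5*6²))/(-5 + 5*6²) - 15)² = ((-44 + 9*(5*36))/(-5 + 5*36) - 15)² = ((-44 + 9*180)/(-5 + 180) - 15)² = ((-44 + 1620)/175 - 15)² = ((1/175)*1576 - 15)² = (1576/175 - 15)² = (-1049/175)² = 1100401/30625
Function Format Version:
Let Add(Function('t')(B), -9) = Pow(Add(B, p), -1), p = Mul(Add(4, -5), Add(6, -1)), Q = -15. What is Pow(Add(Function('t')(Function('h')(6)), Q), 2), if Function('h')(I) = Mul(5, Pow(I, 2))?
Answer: Rational(1100401, 30625) ≈ 35.931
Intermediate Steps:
p = -5 (p = Mul(-1, 5) = -5)
Function('t')(B) = Add(9, Pow(Add(-5, B), -1)) (Function('t')(B) = Add(9, Pow(Add(B, -5), -1)) = Add(9, Pow(Add(-5, B), -1)))
Pow(Add(Function('t')(Function('h')(6)), Q), 2) = Pow(Add(Mul(Pow(Add(-5, Mul(5, Pow(6, 2))), -1), Add(-44, Mul(9, Mul(5, Pow(6, 2))))), -15), 2) = Pow(Add(Mul(Pow(Add(-5, Mul(5, 36)), -1), Add(-44, Mul(9, Mul(5, 36)))), -15), 2) = Pow(Add(Mul(Pow(Add(-5, 180), -1), Add(-44, Mul(9, 180))), -15), 2) = Pow(Add(Mul(Pow(175, -1), Add(-44, 1620)), -15), 2) = Pow(Add(Mul(Rational(1, 175), 1576), -15), 2) = Pow(Add(Rational(1576, 175), -15), 2) = Pow(Rational(-1049, 175), 2) = Rational(1100401, 30625)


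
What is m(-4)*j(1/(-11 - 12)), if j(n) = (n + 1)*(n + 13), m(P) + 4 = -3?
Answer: -45892/529 ≈ -86.752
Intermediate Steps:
m(P) = -7 (m(P) = -4 - 3 = -7)
j(n) = (1 + n)*(13 + n)
m(-4)*j(1/(-11 - 12)) = -7*(13 + (1/(-11 - 12))**2 + 14/(-11 - 12)) = -7*(13 + (1/(-23))**2 + 14/(-23)) = -7*(13 + (-1/23)**2 + 14*(-1/23)) = -7*(13 + 1/529 - 14/23) = -7*6556/529 = -45892/529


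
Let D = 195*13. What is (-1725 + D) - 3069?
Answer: -2259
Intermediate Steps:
D = 2535
(-1725 + D) - 3069 = (-1725 + 2535) - 3069 = 810 - 3069 = -2259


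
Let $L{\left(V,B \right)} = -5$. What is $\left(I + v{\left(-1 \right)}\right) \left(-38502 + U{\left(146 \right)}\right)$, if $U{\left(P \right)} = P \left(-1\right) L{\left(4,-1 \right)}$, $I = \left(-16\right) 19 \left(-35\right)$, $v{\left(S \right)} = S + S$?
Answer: $-401818536$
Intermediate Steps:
$v{\left(S \right)} = 2 S$
$I = 10640$ ($I = \left(-304\right) \left(-35\right) = 10640$)
$U{\left(P \right)} = 5 P$ ($U{\left(P \right)} = P \left(-1\right) \left(-5\right) = - P \left(-5\right) = 5 P$)
$\left(I + v{\left(-1 \right)}\right) \left(-38502 + U{\left(146 \right)}\right) = \left(10640 + 2 \left(-1\right)\right) \left(-38502 + 5 \cdot 146\right) = \left(10640 - 2\right) \left(-38502 + 730\right) = 10638 \left(-37772\right) = -401818536$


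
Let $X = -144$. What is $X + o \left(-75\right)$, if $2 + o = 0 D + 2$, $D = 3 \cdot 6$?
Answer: $-144$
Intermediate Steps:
$D = 18$
$o = 0$ ($o = -2 + \left(0 \cdot 18 + 2\right) = -2 + \left(0 + 2\right) = -2 + 2 = 0$)
$X + o \left(-75\right) = -144 + 0 \left(-75\right) = -144 + 0 = -144$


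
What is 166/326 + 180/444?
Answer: 5516/6031 ≈ 0.91461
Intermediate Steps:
166/326 + 180/444 = 166*(1/326) + 180*(1/444) = 83/163 + 15/37 = 5516/6031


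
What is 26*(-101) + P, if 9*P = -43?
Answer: -23677/9 ≈ -2630.8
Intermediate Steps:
P = -43/9 (P = (⅑)*(-43) = -43/9 ≈ -4.7778)
26*(-101) + P = 26*(-101) - 43/9 = -2626 - 43/9 = -23677/9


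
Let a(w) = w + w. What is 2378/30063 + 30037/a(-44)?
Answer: -82072097/240504 ≈ -341.25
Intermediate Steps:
a(w) = 2*w
2378/30063 + 30037/a(-44) = 2378/30063 + 30037/((2*(-44))) = 2378*(1/30063) + 30037/(-88) = 2378/30063 + 30037*(-1/88) = 2378/30063 - 30037/88 = -82072097/240504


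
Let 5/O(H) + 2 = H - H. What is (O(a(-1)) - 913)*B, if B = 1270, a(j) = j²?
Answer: -1162685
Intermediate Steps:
O(H) = -5/2 (O(H) = 5/(-2 + (H - H)) = 5/(-2 + 0) = 5/(-2) = 5*(-½) = -5/2)
(O(a(-1)) - 913)*B = (-5/2 - 913)*1270 = -1831/2*1270 = -1162685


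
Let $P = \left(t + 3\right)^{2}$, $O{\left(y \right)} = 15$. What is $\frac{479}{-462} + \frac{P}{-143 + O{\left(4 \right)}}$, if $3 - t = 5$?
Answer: $- \frac{30887}{29568} \approx -1.0446$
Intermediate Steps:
$t = -2$ ($t = 3 - 5 = -2$)
$P = 1$ ($P = \left(-2 + 3\right)^{2} = 1^{2} = 1$)
$\frac{479}{-462} + \frac{P}{-143 + O{\left(4 \right)}} = \frac{479}{-462} + 1 \frac{1}{-143 + 15} = 479 \left(- \frac{1}{462}\right) + 1 \frac{1}{-128} = - \frac{479}{462} + 1 \left(- \frac{1}{128}\right) = - \frac{479}{462} - \frac{1}{128} = - \frac{30887}{29568}$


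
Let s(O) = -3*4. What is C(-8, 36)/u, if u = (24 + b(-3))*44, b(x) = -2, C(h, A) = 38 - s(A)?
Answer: 25/484 ≈ 0.051653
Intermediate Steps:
s(O) = -12
C(h, A) = 50 (C(h, A) = 38 - 1*(-12) = 38 + 12 = 50)
u = 968 (u = (24 - 2)*44 = 22*44 = 968)
C(-8, 36)/u = 50/968 = 50*(1/968) = 25/484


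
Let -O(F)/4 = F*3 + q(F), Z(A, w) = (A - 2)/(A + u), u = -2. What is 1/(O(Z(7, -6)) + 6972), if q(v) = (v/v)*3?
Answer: 1/6948 ≈ 0.00014393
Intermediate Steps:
q(v) = 3 (q(v) = 1*3 = 3)
Z(A, w) = 1 (Z(A, w) = (A - 2)/(A - 2) = (-2 + A)/(-2 + A) = 1)
O(F) = -12 - 12*F (O(F) = -4*(F*3 + 3) = -4*(3*F + 3) = -4*(3 + 3*F) = -12 - 12*F)
1/(O(Z(7, -6)) + 6972) = 1/((-12 - 12*1) + 6972) = 1/((-12 - 12) + 6972) = 1/(-24 + 6972) = 1/6948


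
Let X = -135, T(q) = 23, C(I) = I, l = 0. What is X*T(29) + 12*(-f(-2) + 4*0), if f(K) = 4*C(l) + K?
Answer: -3081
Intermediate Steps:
f(K) = K (f(K) = 4*0 + K = 0 + K = K)
X*T(29) + 12*(-f(-2) + 4*0) = -135*23 + 12*(-1*(-2) + 4*0) = -3105 + 12*(2 + 0) = -3105 + 12*2 = -3105 + 24 = -3081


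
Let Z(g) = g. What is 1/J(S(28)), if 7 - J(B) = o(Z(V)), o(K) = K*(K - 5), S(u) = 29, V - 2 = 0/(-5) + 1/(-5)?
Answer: 25/319 ≈ 0.078370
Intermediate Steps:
V = 9/5 (V = 2 + (0/(-5) + 1/(-5)) = 2 + (0*(-⅕) + 1*(-⅕)) = 2 + (0 - ⅕) = 2 - ⅕ = 9/5 ≈ 1.8000)
o(K) = K*(-5 + K)
J(B) = 319/25 (J(B) = 7 - 9*(-5 + 9/5)/5 = 7 - 9*(-16)/(5*5) = 7 - 1*(-144/25) = 7 + 144/25 = 319/25)
1/J(S(28)) = 1/(319/25) = 25/319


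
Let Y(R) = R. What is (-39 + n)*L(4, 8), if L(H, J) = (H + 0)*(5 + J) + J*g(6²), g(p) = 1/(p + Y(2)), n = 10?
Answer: -28768/19 ≈ -1514.1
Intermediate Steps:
g(p) = 1/(2 + p) (g(p) = 1/(p + 2) = 1/(2 + p))
L(H, J) = J/38 + H*(5 + J) (L(H, J) = (H + 0)*(5 + J) + J/(2 + 6²) = H*(5 + J) + J/(2 + 36) = H*(5 + J) + J/38 = J/38 + H*(5 + J))
(-39 + n)*L(4, 8) = (-39 + 10)*(5*4 + (1/38)*8 + 4*8) = -29*(20 + 4/19 + 32) = -29*992/19 = -28768/19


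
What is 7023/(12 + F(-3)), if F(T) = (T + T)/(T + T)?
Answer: 7023/13 ≈ 540.23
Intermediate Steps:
F(T) = 1 (F(T) = (2*T)/((2*T)) = (2*T)*(1/(2*T)) = 1)
7023/(12 + F(-3)) = 7023/(12 + 1) = 7023/13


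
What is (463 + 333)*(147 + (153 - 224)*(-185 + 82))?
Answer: 5938160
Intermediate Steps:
(463 + 333)*(147 + (153 - 224)*(-185 + 82)) = 796*(147 - 71*(-103)) = 796*(147 + 7313) = 796*7460 = 5938160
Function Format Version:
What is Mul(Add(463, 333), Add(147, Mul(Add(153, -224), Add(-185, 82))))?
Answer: 5938160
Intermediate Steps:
Mul(Add(463, 333), Add(147, Mul(Add(153, -224), Add(-185, 82)))) = Mul(796, Add(147, Mul(-71, -103))) = Mul(796, Add(147, 7313)) = Mul(796, 7460) = 5938160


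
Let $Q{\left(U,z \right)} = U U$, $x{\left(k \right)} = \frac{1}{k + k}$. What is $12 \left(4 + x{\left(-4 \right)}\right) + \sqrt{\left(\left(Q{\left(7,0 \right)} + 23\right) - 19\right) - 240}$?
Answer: $\frac{93}{2} + i \sqrt{187} \approx 46.5 + 13.675 i$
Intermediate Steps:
$x{\left(k \right)} = \frac{1}{2 k}$
$Q{\left(U,z \right)} = U^{2}$
$12 \left(4 + x{\left(-4 \right)}\right) + \sqrt{\left(\left(Q{\left(7,0 \right)} + 23\right) - 19\right) - 240} = 12 \left(4 + \frac{1}{2 \left(-4\right)}\right) + \sqrt{\left(\left(7^{2} + 23\right) - 19\right) - 240} = 12 \left(4 + \frac{1}{2} \left(- \frac{1}{4}\right)\right) + \sqrt{\left(\left(49 + 23\right) - 19\right) - 240} = 12 \left(4 - \frac{1}{8}\right) + \sqrt{\left(72 - 19\right) - 240} = 12 \cdot \frac{31}{8} + \sqrt{53 - 240} = \frac{93}{2} + \sqrt{-187} = \frac{93}{2} + i \sqrt{187}$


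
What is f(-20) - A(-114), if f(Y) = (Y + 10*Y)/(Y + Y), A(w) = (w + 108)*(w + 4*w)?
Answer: -6829/2 ≈ -3414.5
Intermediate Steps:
A(w) = 5*w*(108 + w) (A(w) = (108 + w)*(5*w) = 5*w*(108 + w))
f(Y) = 11/2 (f(Y) = (11*Y)/((2*Y)) = (11*Y)*(1/(2*Y)) = 11/2)
f(-20) - A(-114) = 11/2 - 5*(-114)*(108 - 114) = 11/2 - 5*(-114)*(-6) = 11/2 - 1*3420 = 11/2 - 3420 = -6829/2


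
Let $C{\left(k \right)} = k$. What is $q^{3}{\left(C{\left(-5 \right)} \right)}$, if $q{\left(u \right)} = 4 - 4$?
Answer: $0$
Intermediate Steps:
$q{\left(u \right)} = 0$ ($q{\left(u \right)} = 4 - 4 = 0$)
$q^{3}{\left(C{\left(-5 \right)} \right)} = 0^{3} = 0$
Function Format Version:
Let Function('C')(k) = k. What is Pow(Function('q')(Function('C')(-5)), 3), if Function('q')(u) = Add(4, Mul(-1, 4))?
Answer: 0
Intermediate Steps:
Function('q')(u) = 0 (Function('q')(u) = Add(4, -4) = 0)
Pow(Function('q')(Function('C')(-5)), 3) = Pow(0, 3) = 0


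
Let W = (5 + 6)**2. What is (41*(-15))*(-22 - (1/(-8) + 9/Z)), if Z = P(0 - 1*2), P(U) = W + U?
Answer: 12851655/952 ≈ 13500.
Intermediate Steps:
W = 121 (W = 11**2 = 121)
P(U) = 121 + U
Z = 119 (Z = 121 + (0 - 1*2) = 121 + (0 - 2) = 121 - 2 = 119)
(41*(-15))*(-22 - (1/(-8) + 9/Z)) = (41*(-15))*(-22 - (1/(-8) + 9/119)) = -615*(-22 - (1*(-1/8) + 9*(1/119))) = -615*(-22 - (-1/8 + 9/119)) = -615*(-22 - 1*(-47/952)) = -615*(-22 + 47/952) = -615*(-20897/952) = 12851655/952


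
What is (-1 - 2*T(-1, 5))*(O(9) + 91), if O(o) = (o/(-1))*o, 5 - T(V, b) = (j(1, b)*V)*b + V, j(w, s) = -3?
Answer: 170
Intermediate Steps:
T(V, b) = 5 - V + 3*V*b (T(V, b) = 5 - ((-3*V)*b + V) = 5 - (-3*V*b + V) = 5 - (V - 3*V*b) = 5 + (-V + 3*V*b) = 5 - V + 3*V*b)
O(o) = -o² (O(o) = (o*(-1))*o = (-o)*o = -o²)
(-1 - 2*T(-1, 5))*(O(9) + 91) = (-1 - 2*(5 - 1*(-1) + 3*(-1)*5))*(-1*9² + 91) = (-1 - 2*(5 + 1 - 15))*(-1*81 + 91) = (-1 - 2*(-9))*(-81 + 91) = (-1 + 18)*10 = 17*10 = 170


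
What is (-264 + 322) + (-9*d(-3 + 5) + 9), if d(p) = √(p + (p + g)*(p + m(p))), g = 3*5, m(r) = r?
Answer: 67 - 9*√70 ≈ -8.2994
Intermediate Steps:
g = 15
d(p) = √(p + 2*p*(15 + p)) (d(p) = √(p + (p + 15)*(p + p)) = √(p + (15 + p)*(2*p)) = √(p + 2*p*(15 + p)))
(-264 + 322) + (-9*d(-3 + 5) + 9) = (-264 + 322) + (-9*√(-3 + 5)*√(31 + 2*(-3 + 5)) + 9) = 58 + (-9*√2*√(31 + 2*2) + 9) = 58 + (-9*√2*√(31 + 4) + 9) = 58 + (-9*√70 + 9) = 58 + (9 - 9*√70) = 67 - 9*√70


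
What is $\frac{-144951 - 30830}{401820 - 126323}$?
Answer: $- \frac{175781}{275497} \approx -0.63805$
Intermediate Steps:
$\frac{-144951 - 30830}{401820 - 126323} = - \frac{175781}{401820 - 126323} = - \frac{175781}{275497}$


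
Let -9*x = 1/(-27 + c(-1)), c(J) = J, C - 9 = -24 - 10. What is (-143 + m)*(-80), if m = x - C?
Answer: 594700/63 ≈ 9439.7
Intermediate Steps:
C = -25 (C = 9 + (-24 - 10) = 9 - 34 = -25)
x = 1/252 (x = -1/(9*(-27 - 1)) = -⅑/(-28) = -⅑*(-1/28) = 1/252 ≈ 0.0039683)
m = 6301/252 (m = 1/252 - 1*(-25) = 1/252 + 25 = 6301/252 ≈ 25.004)
(-143 + m)*(-80) = (-143 + 6301/252)*(-80) = -29735/252*(-80) = 594700/63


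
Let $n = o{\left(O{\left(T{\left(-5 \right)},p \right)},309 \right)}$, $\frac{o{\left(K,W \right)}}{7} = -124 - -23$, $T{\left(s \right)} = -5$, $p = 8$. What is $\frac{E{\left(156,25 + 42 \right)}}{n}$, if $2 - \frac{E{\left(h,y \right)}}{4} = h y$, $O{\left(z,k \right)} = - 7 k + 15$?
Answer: $\frac{41800}{707} \approx 59.123$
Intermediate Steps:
$O{\left(z,k \right)} = 15 - 7 k$
$o{\left(K,W \right)} = -707$ ($o{\left(K,W \right)} = 7 \left(-124 - -23\right) = 7 \left(-124 + 23\right) = 7 \left(-101\right) = -707$)
$n = -707$
$E{\left(h,y \right)} = 8 - 4 h y$
$\frac{E{\left(156,25 + 42 \right)}}{n} = \frac{8 - 624 \left(25 + 42\right)}{-707} = \left(8 - 624 \cdot 67\right) \left(- \frac{1}{707}\right) = \left(8 - 41808\right) \left(- \frac{1}{707}\right) = \left(-41800\right) \left(- \frac{1}{707}\right) = \frac{41800}{707}$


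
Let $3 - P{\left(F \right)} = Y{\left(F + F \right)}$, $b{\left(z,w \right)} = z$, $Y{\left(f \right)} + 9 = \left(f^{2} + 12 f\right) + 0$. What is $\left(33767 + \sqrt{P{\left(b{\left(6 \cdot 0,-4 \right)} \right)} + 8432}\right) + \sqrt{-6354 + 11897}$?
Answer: $33767 + \sqrt{5543} + 2 \sqrt{2111} \approx 33933.0$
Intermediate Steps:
$Y{\left(f \right)} = -9 + f^{2} + 12 f$ ($Y{\left(f \right)} = -9 + \left(\left(f^{2} + 12 f\right) + 0\right) = -9 + \left(f^{2} + 12 f\right) = -9 + f^{2} + 12 f$)
$P{\left(F \right)} = 12 - 24 F - 4 F^{2}$ ($P{\left(F \right)} = 3 - \left(-9 + \left(F + F\right)^{2} + 12 \left(F + F\right)\right) = 3 - \left(-9 + \left(2 F\right)^{2} + 12 \cdot 2 F\right) = 3 - \left(-9 + 4 F^{2} + 24 F\right) = 12 - 24 F - 4 F^{2}$)
$\left(33767 + \sqrt{P{\left(b{\left(6 \cdot 0,-4 \right)} \right)} + 8432}\right) + \sqrt{-6354 + 11897} = \left(33767 + \sqrt{\left(12 - 24 \cdot 6 \cdot 0 - 4 \left(6 \cdot 0\right)^{2}\right) + 8432}\right) + \sqrt{-6354 + 11897} = \left(33767 + \sqrt{\left(12 - 0 - 4 \cdot 0^{2}\right) + 8432}\right) + \sqrt{5543} = \left(33767 + \sqrt{\left(12 + 0 - 0\right) + 8432}\right) + \sqrt{5543} = \left(33767 + \sqrt{\left(12 + 0 + 0\right) + 8432}\right) + \sqrt{5543} = \left(33767 + \sqrt{12 + 8432}\right) + \sqrt{5543} = \left(33767 + \sqrt{8444}\right) + \sqrt{5543} = \left(33767 + 2 \sqrt{2111}\right) + \sqrt{5543} = 33767 + \sqrt{5543} + 2 \sqrt{2111}$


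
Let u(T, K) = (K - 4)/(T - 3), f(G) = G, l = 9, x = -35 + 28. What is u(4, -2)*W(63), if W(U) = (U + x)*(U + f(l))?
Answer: -24192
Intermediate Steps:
x = -7
u(T, K) = (-4 + K)/(-3 + T)
W(U) = (-7 + U)*(9 + U) (W(U) = (U - 7)*(U + 9) = (-7 + U)*(9 + U))
u(4, -2)*W(63) = ((-4 - 2)/(-3 + 4))*(-63 + 63² + 2*63) = (-6/1)*(-63 + 3969 + 126) = (1*(-6))*4032 = -6*4032 = -24192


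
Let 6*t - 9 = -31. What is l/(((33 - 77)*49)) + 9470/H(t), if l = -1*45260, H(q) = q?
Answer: -125525/49 ≈ -2561.7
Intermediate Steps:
t = -11/3 (t = 3/2 + (1/6)*(-31) = 3/2 - 31/6 = -11/3 ≈ -3.6667)
l = -45260
l/(((33 - 77)*49)) + 9470/H(t) = -45260*1/(49*(33 - 77)) + 9470/(-11/3) = -45260/((-44*49)) + 9470*(-3/11) = -45260/(-2156) - 28410/11 = -45260*(-1/2156) - 28410/11 = 11315/539 - 28410/11 = -125525/49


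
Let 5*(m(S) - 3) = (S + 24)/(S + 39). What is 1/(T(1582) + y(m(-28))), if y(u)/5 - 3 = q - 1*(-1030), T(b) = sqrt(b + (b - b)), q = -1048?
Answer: -75/4043 - sqrt(1582)/4043 ≈ -0.028388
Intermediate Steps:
T(b) = sqrt(b) (T(b) = sqrt(b + 0) = sqrt(b))
m(S) = 3 + (24 + S)/(5*(39 + S)) (m(S) = 3 + ((S + 24)/(S + 39))/5 = 3 + ((24 + S)/(39 + S))/5 = 3 + (24 + S)/(5*(39 + S)))
y(u) = -75 (y(u) = 15 + 5*(-1048 - 1*(-1030)) = 15 + 5*(-1048 + 1030) = 15 + 5*(-18) = 15 - 90 = -75)
1/(T(1582) + y(m(-28))) = 1/(sqrt(1582) - 75) = 1/(-75 + sqrt(1582))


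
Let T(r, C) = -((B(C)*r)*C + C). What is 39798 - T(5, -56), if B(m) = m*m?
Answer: -838338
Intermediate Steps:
B(m) = m²
T(r, C) = -C - r*C³ (T(r, C) = -((C²*r)*C + C) = -((r*C²)*C + C) = -(r*C³ + C) = -(C + r*C³) = -C - r*C³)
39798 - T(5, -56) = 39798 - (-1*(-56) - 1*5*(-56)³) = 39798 - (56 - 1*5*(-175616)) = 39798 - (56 + 878080) = 39798 - 1*878136 = 39798 - 878136 = -838338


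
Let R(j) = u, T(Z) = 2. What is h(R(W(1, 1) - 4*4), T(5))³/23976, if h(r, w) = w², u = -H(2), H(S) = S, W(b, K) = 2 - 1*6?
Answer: 8/2997 ≈ 0.0026693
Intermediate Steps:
W(b, K) = -4 (W(b, K) = 2 - 6 = -4)
u = -2 (u = -1*2 = -2)
R(j) = -2
h(R(W(1, 1) - 4*4), T(5))³/23976 = (2²)³/23976 = 4³*(1/23976) = 64*(1/23976) = 8/2997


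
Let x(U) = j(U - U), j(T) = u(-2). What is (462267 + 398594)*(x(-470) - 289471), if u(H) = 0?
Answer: -249194294531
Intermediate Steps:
j(T) = 0
x(U) = 0
(462267 + 398594)*(x(-470) - 289471) = (462267 + 398594)*(0 - 289471) = 860861*(-289471) = -249194294531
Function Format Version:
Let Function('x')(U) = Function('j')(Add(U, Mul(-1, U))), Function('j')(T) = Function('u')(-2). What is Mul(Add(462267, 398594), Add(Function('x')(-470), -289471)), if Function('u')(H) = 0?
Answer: -249194294531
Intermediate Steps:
Function('j')(T) = 0
Function('x')(U) = 0
Mul(Add(462267, 398594), Add(Function('x')(-470), -289471)) = Mul(Add(462267, 398594), Add(0, -289471)) = Mul(860861, -289471) = -249194294531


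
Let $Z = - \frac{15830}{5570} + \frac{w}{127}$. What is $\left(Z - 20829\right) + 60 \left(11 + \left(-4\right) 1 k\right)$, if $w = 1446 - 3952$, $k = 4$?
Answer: $- \frac{1496241214}{70739} \approx -21152.0$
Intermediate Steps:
$w = -2506$ ($w = 1446 - 3952 = -2506$)
$Z = - \frac{1596883}{70739}$ ($Z = - \frac{15830}{5570} - \frac{2506}{127} = \left(-15830\right) \frac{1}{5570} - \frac{2506}{127} = - \frac{1583}{557} - \frac{2506}{127} = - \frac{1596883}{70739} \approx -22.574$)
$\left(Z - 20829\right) + 60 \left(11 + \left(-4\right) 1 k\right) = \left(- \frac{1596883}{70739} - 20829\right) + 60 \left(11 + \left(-4\right) 1 \cdot 4\right) = - \frac{1475019514}{70739} + 60 \left(11 - 16\right) = - \frac{1475019514}{70739} + 60 \left(-5\right) = - \frac{1475019514}{70739} - 300 = - \frac{1496241214}{70739}$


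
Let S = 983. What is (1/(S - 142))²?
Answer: 1/707281 ≈ 1.4139e-6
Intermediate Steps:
(1/(S - 142))² = (1/(983 - 142))² = (1/841)² = 1/707281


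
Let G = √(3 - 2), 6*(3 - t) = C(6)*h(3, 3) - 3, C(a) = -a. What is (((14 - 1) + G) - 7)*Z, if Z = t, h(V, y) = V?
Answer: 91/2 ≈ 45.500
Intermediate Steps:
t = 13/2 (t = 3 - (-1*6*3 - 3)/6 = 3 - (-6*3 - 3)/6 = 3 - (-18 - 3)/6 = 3 - ⅙*(-21) = 3 + 7/2 = 13/2 ≈ 6.5000)
Z = 13/2 ≈ 6.5000
G = 1 (G = √1 = 1)
(((14 - 1) + G) - 7)*Z = (((14 - 1) + 1) - 7)*(13/2) = ((13 + 1) - 7)*(13/2) = (14 - 7)*(13/2) = 7*(13/2) = 91/2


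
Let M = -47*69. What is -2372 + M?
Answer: -5615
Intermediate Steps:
M = -3243
-2372 + M = -2372 - 3243 = -5615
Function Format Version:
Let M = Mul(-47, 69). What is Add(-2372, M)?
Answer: -5615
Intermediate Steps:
M = -3243
Add(-2372, M) = Add(-2372, -3243) = -5615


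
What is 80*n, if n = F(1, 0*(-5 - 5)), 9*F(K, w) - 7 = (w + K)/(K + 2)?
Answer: 1760/27 ≈ 65.185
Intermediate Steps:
F(K, w) = 7/9 + (K + w)/(9*(2 + K)) (F(K, w) = 7/9 + ((w + K)/(K + 2))/9 = 7/9 + ((K + w)/(2 + K))/9 = 7/9 + (K + w)/(9*(2 + K)))
n = 22/27 (n = (14 + 0*(-5 - 5) + 8*1)/(9*(2 + 1)) = (⅑)*(14 + 0*(-10) + 8)/3 = (⅑)*(⅓)*(14 + 0 + 8) = (⅑)*(⅓)*22 = 22/27 ≈ 0.81481)
80*n = 80*(22/27) = 1760/27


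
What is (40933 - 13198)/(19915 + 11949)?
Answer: 27735/31864 ≈ 0.87042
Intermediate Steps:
(40933 - 13198)/(19915 + 11949) = 27735/31864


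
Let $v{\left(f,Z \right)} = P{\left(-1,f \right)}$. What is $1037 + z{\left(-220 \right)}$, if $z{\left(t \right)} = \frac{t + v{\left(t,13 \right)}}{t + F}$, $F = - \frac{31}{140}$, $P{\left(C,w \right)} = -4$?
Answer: $\frac{32003107}{30831} \approx 1038.0$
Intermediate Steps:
$v{\left(f,Z \right)} = -4$
$F = - \frac{31}{140}$ ($F = \left(-31\right) \frac{1}{140} = - \frac{31}{140} \approx -0.22143$)
$z{\left(t \right)} = \frac{-4 + t}{- \frac{31}{140} + t}$ ($z{\left(t \right)} = \frac{t - 4}{t - \frac{31}{140}} = \frac{-4 + t}{- \frac{31}{140} + t}$)
$1037 + z{\left(-220 \right)} = 1037 + \frac{140 \left(-4 - 220\right)}{-31 + 140 \left(-220\right)} = 1037 + 140 \frac{1}{-31 - 30800} \left(-224\right) = 1037 + 140 \frac{1}{-30831} \left(-224\right) = 1037 + 140 \left(- \frac{1}{30831}\right) \left(-224\right) = 1037 + \frac{31360}{30831} = \frac{32003107}{30831}$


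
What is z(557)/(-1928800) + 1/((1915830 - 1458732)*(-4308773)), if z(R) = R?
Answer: -548514529494389/1899416198615157600 ≈ -0.00028878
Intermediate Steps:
z(557)/(-1928800) + 1/((1915830 - 1458732)*(-4308773)) = 557/(-1928800) + 1/((1915830 - 1458732)*(-4308773)) = 557*(-1/1928800) - 1/4308773/457098 = -557/1928800 + (1/457098)*(-1/4308773) = -557/1928800 - 1/1969531520754 = -548514529494389/1899416198615157600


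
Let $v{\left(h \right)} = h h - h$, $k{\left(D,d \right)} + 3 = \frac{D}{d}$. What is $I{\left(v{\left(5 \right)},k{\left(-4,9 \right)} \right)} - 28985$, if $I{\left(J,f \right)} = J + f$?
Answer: $- \frac{260716}{9} \approx -28968.0$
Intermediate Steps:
$k{\left(D,d \right)} = -3 + \frac{D}{d}$
$v{\left(h \right)} = h^{2} - h$
$I{\left(v{\left(5 \right)},k{\left(-4,9 \right)} \right)} - 28985 = \left(5 \left(-1 + 5\right) - \left(3 + \frac{4}{9}\right)\right) - 28985 = \left(5 \cdot 4 - \frac{31}{9}\right) - 28985 = \left(20 - \frac{31}{9}\right) - 28985 = \frac{149}{9} - 28985 = - \frac{260716}{9}$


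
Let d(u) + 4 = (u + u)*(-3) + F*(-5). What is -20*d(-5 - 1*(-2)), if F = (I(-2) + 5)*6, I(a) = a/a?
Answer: 3320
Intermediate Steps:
I(a) = 1
F = 36 (F = (1 + 5)*6 = 6*6 = 36)
d(u) = -184 - 6*u (d(u) = -4 + ((u + u)*(-3) + 36*(-5)) = -4 + ((2*u)*(-3) - 180) = -4 + (-6*u - 180) = -4 + (-180 - 6*u) = -184 - 6*u)
-20*d(-5 - 1*(-2)) = -20*(-184 - 6*(-5 - 1*(-2))) = -20*(-184 - 6*(-5 + 2)) = -20*(-184 - 6*(-3)) = -20*(-184 + 18) = -20*(-166) = 3320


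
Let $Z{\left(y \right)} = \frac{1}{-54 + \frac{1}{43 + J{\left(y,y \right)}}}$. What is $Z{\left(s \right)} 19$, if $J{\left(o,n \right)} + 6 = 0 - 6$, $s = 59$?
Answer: $- \frac{589}{1673} \approx -0.35206$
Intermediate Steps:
$J{\left(o,n \right)} = -12$ ($J{\left(o,n \right)} = -6 + \left(0 - 6\right) = -6 - 6 = -12$)
$Z{\left(y \right)} = - \frac{31}{1673}$ ($Z{\left(y \right)} = \frac{1}{-54 + \frac{1}{43 - 12}} = \frac{1}{-54 + \frac{1}{31}} = \frac{1}{- \frac{1673}{31}} = - \frac{31}{1673}$)
$Z{\left(s \right)} 19 = \left(- \frac{31}{1673}\right) 19 = - \frac{589}{1673}$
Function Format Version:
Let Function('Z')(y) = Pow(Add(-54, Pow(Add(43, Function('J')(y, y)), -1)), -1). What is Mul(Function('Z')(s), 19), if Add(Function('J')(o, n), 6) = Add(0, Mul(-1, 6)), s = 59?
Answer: Rational(-589, 1673) ≈ -0.35206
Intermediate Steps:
Function('J')(o, n) = -12 (Function('J')(o, n) = Add(-6, Add(0, Mul(-1, 6))) = Add(-6, Add(0, -6)) = Add(-6, -6) = -12)
Function('Z')(y) = Rational(-31, 1673) (Function('Z')(y) = Pow(Add(-54, Pow(Add(43, -12), -1)), -1) = Pow(Add(-54, Pow(31, -1)), -1) = Pow(Add(-54, Rational(1, 31)), -1) = Pow(Rational(-1673, 31), -1) = Rational(-31, 1673))
Mul(Function('Z')(s), 19) = Mul(Rational(-31, 1673), 19) = Rational(-589, 1673)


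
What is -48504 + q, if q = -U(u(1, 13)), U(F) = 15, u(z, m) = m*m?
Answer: -48519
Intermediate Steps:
u(z, m) = m**2
q = -15 (q = -1*15 = -15)
-48504 + q = -48504 - 15 = -48519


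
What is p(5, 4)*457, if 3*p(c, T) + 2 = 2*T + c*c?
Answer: 14167/3 ≈ 4722.3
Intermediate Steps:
p(c, T) = -⅔ + c²/3 + 2*T/3 (p(c, T) = -⅔ + (2*T + c*c)/3 = -⅔ + (2*T + c²)/3 = -⅔ + (c² + 2*T)/3 = -⅔ + (c²/3 + 2*T/3) = -⅔ + c²/3 + 2*T/3)
p(5, 4)*457 = (-⅔ + (⅓)*5² + (⅔)*4)*457 = (-⅔ + (⅓)*25 + 8/3)*457 = (-⅔ + 25/3 + 8/3)*457 = (31/3)*457 = 14167/3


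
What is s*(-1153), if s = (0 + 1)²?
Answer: -1153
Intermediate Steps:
s = 1 (s = 1² = 1)
s*(-1153) = 1*(-1153) = -1153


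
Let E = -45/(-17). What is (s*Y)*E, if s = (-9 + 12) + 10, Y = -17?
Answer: -585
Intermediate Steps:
E = 45/17 (E = -45*(-1/17) = 45/17 ≈ 2.6471)
s = 13 (s = 3 + 10 = 13)
(s*Y)*E = (13*(-17))*(45/17) = -221*45/17 = -585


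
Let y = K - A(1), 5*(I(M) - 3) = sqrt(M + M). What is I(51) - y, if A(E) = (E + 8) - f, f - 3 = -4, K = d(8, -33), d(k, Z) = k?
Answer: 5 + sqrt(102)/5 ≈ 7.0199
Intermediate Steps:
K = 8
f = -1 (f = 3 - 4 = -1)
I(M) = 3 + sqrt(2)*sqrt(M)/5 (I(M) = 3 + sqrt(M + M)/5 = 3 + sqrt(2*M)/5 = 3 + (sqrt(2)*sqrt(M))/5 = 3 + sqrt(2)*sqrt(M)/5)
A(E) = 9 + E (A(E) = (E + 8) - 1*(-1) = (8 + E) + 1 = 9 + E)
y = -2 (y = 8 - (9 + 1) = 8 - 1*10 = 8 - 10 = -2)
I(51) - y = (3 + sqrt(2)*sqrt(51)/5) - 1*(-2) = (3 + sqrt(102)/5) + 2 = 5 + sqrt(102)/5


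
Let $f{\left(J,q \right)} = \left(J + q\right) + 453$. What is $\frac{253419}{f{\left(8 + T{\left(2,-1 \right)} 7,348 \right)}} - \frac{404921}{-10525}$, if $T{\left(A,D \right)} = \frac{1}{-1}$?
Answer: $\frac{2991981617}{8441050} \approx 354.46$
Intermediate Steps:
$T{\left(A,D \right)} = -1$
$f{\left(J,q \right)} = 453 + J + q$
$\frac{253419}{f{\left(8 + T{\left(2,-1 \right)} 7,348 \right)}} - \frac{404921}{-10525} = \frac{253419}{453 + \left(8 - 7\right) + 348} - \frac{404921}{-10525} = \frac{253419}{453 + \left(8 - 7\right) + 348} - - \frac{404921}{10525} = \frac{253419}{453 + 1 + 348} + \frac{404921}{10525} = \frac{253419}{802} + \frac{404921}{10525} = \frac{2991981617}{8441050}$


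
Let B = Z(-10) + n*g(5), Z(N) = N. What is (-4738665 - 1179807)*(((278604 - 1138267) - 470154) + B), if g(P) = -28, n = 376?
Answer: 7932853537560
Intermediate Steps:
B = -10538 (B = -10 + 376*(-28) = -10 - 10528 = -10538)
(-4738665 - 1179807)*(((278604 - 1138267) - 470154) + B) = (-4738665 - 1179807)*(((278604 - 1138267) - 470154) - 10538) = -5918472*((-859663 - 470154) - 10538) = -5918472*(-1329817 - 10538) = -5918472*(-1340355) = 7932853537560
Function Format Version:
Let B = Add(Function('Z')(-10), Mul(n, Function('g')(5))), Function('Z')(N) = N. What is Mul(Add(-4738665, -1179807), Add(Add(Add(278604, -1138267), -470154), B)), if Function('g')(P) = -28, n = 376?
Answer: 7932853537560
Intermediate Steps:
B = -10538 (B = Add(-10, Mul(376, -28)) = Add(-10, -10528) = -10538)
Mul(Add(-4738665, -1179807), Add(Add(Add(278604, -1138267), -470154), B)) = Mul(Add(-4738665, -1179807), Add(Add(Add(278604, -1138267), -470154), -10538)) = Mul(-5918472, Add(Add(-859663, -470154), -10538)) = Mul(-5918472, Add(-1329817, -10538)) = Mul(-5918472, -1340355) = 7932853537560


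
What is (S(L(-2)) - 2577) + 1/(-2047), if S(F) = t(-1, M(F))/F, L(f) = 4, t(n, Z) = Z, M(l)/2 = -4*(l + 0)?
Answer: -5291496/2047 ≈ -2585.0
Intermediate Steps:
M(l) = -8*l (M(l) = 2*(-4*(l + 0)) = 2*(-4*l) = -8*l)
S(F) = -8 (S(F) = (-8*F)/F = -8)
(S(L(-2)) - 2577) + 1/(-2047) = (-8 - 2577) + 1/(-2047) = -2585 - 1/2047 = -5291496/2047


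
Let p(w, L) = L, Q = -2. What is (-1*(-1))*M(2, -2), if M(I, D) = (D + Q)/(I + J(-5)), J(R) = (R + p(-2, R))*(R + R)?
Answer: -2/51 ≈ -0.039216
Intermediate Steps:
J(R) = 4*R² (J(R) = (R + R)*(R + R) = (2*R)*(2*R) = 4*R²)
M(I, D) = (-2 + D)/(100 + I) (M(I, D) = (D - 2)/(I + 4*(-5)²) = (-2 + D)/(I + 4*25) = (-2 + D)/(I + 100) = (-2 + D)/(100 + I))
(-1*(-1))*M(2, -2) = (-1*(-1))*((-2 - 2)/(100 + 2)) = 1*(-4/102) = 1*((1/102)*(-4)) = 1*(-2/51) = -2/51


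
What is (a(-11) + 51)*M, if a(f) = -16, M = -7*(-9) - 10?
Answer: 1855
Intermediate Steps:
M = 53 (M = 63 - 10 = 53)
(a(-11) + 51)*M = (-16 + 51)*53 = 35*53 = 1855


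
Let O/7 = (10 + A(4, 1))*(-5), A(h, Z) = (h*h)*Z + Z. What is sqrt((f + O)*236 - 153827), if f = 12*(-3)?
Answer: I*sqrt(385343) ≈ 620.76*I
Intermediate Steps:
f = -36
A(h, Z) = Z + Z*h**2 (A(h, Z) = h**2*Z + Z = Z*h**2 + Z = Z + Z*h**2)
O = -945 (O = 7*((10 + 1*(1 + 4**2))*(-5)) = 7*((10 + 1*(1 + 16))*(-5)) = 7*((10 + 1*17)*(-5)) = 7*((10 + 17)*(-5)) = 7*(27*(-5)) = 7*(-135) = -945)
sqrt((f + O)*236 - 153827) = sqrt((-36 - 945)*236 - 153827) = sqrt(-981*236 - 153827) = sqrt(-231516 - 153827) = sqrt(-385343) = I*sqrt(385343)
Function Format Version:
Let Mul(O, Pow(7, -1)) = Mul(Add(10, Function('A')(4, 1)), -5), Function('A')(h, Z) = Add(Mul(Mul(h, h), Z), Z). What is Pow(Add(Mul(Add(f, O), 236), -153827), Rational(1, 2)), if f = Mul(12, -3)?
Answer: Mul(I, Pow(385343, Rational(1, 2))) ≈ Mul(620.76, I)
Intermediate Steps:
f = -36
Function('A')(h, Z) = Add(Z, Mul(Z, Pow(h, 2))) (Function('A')(h, Z) = Add(Mul(Pow(h, 2), Z), Z) = Add(Mul(Z, Pow(h, 2)), Z) = Add(Z, Mul(Z, Pow(h, 2))))
O = -945 (O = Mul(7, Mul(Add(10, Mul(1, Add(1, Pow(4, 2)))), -5)) = Mul(7, Mul(Add(10, Mul(1, Add(1, 16))), -5)) = Mul(7, Mul(Add(10, Mul(1, 17)), -5)) = Mul(7, Mul(Add(10, 17), -5)) = Mul(7, Mul(27, -5)) = Mul(7, -135) = -945)
Pow(Add(Mul(Add(f, O), 236), -153827), Rational(1, 2)) = Pow(Add(Mul(Add(-36, -945), 236), -153827), Rational(1, 2)) = Pow(Add(Mul(-981, 236), -153827), Rational(1, 2)) = Pow(Add(-231516, -153827), Rational(1, 2)) = Pow(-385343, Rational(1, 2)) = Mul(I, Pow(385343, Rational(1, 2)))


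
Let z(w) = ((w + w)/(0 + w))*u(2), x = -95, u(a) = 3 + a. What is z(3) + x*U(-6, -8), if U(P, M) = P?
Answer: 580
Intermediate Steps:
z(w) = 10 (z(w) = ((w + w)/(0 + w))*(3 + 2) = ((2*w)/w)*5 = 2*5 = 10)
z(3) + x*U(-6, -8) = 10 - 95*(-6) = 10 + 570 = 580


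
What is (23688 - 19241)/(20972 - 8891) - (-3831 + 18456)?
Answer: -176680178/12081 ≈ -14625.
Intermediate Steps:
(23688 - 19241)/(20972 - 8891) - (-3831 + 18456) = 4447/12081 - 1*14625 = 4447*(1/12081) - 14625 = 4447/12081 - 14625 = -176680178/12081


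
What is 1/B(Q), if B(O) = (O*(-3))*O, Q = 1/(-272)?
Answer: -73984/3 ≈ -24661.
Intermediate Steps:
Q = -1/272 ≈ -0.0036765
B(O) = -3*O² (B(O) = (-3*O)*O = -3*O²)
1/B(Q) = 1/(-3*(-1/272)²) = 1/(-3*1/73984) = 1/(-3/73984) = -73984/3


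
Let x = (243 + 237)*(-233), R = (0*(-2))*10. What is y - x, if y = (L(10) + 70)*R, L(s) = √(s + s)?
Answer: 111840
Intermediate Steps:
R = 0 (R = 0*10 = 0)
L(s) = √2*√s (L(s) = √(2*s) = √2*√s)
y = 0 (y = (√2*√10 + 70)*0 = (2*√5 + 70)*0 = (70 + 2*√5)*0 = 0)
x = -111840 (x = 480*(-233) = -111840)
y - x = 0 - 1*(-111840) = 0 + 111840 = 111840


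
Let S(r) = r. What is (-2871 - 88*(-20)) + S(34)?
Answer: -1077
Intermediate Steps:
(-2871 - 88*(-20)) + S(34) = (-2871 - 88*(-20)) + 34 = (-2871 + 1760) + 34 = -1111 + 34 = -1077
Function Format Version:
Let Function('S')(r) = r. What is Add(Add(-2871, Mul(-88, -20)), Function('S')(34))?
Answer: -1077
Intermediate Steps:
Add(Add(-2871, Mul(-88, -20)), Function('S')(34)) = Add(Add(-2871, Mul(-88, -20)), 34) = Add(Add(-2871, 1760), 34) = Add(-1111, 34) = -1077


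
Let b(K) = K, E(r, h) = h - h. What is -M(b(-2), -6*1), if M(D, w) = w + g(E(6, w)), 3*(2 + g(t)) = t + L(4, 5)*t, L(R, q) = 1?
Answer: 8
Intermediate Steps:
E(r, h) = 0
g(t) = -2 + 2*t/3 (g(t) = -2 + (t + 1*t)/3 = -2 + (t + t)/3 = -2 + (2*t)/3 = -2 + 2*t/3)
M(D, w) = -2 + w (M(D, w) = w + (-2 + (⅔)*0) = w + (-2 + 0) = w - 2 = -2 + w)
-M(b(-2), -6*1) = -(-2 - 6*1) = -(-2 - 6) = -1*(-8) = 8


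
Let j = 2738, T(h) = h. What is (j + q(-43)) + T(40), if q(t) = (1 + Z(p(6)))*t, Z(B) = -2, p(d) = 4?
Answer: 2821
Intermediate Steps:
q(t) = -t (q(t) = (1 - 2)*t = -t)
(j + q(-43)) + T(40) = (2738 - 1*(-43)) + 40 = (2738 + 43) + 40 = 2781 + 40 = 2821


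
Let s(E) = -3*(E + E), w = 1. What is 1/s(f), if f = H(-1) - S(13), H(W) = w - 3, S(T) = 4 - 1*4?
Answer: 1/12 ≈ 0.083333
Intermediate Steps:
S(T) = 0 (S(T) = 4 - 4 = 0)
H(W) = -2 (H(W) = 1 - 3 = -2)
f = -2 (f = -2 - 1*0 = -2 + 0 = -2)
s(E) = -6*E
1/s(f) = 1/(-6*(-2)) = 1/12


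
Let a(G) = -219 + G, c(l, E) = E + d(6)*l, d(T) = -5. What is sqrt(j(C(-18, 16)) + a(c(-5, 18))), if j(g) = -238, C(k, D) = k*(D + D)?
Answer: 3*I*sqrt(46) ≈ 20.347*I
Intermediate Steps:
C(k, D) = 2*D*k (C(k, D) = k*(2*D) = 2*D*k)
c(l, E) = E - 5*l
sqrt(j(C(-18, 16)) + a(c(-5, 18))) = sqrt(-238 + (-219 + (18 - 5*(-5)))) = sqrt(-238 + (-219 + (18 + 25))) = sqrt(-238 + (-219 + 43)) = sqrt(-238 - 176) = sqrt(-414) = 3*I*sqrt(46)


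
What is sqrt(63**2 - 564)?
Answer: sqrt(3405) ≈ 58.352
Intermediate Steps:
sqrt(63**2 - 564) = sqrt(3969 - 564) = sqrt(3405)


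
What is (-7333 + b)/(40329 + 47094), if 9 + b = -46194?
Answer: -7648/12489 ≈ -0.61238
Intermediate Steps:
b = -46203 (b = -9 - 46194 = -46203)
(-7333 + b)/(40329 + 47094) = (-7333 - 46203)/(40329 + 47094) = -53536/87423 = -53536*1/87423 = -7648/12489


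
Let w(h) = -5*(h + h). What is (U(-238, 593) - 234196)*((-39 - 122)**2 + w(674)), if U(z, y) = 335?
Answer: -4485687841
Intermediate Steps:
w(h) = -10*h
(U(-238, 593) - 234196)*((-39 - 122)**2 + w(674)) = (335 - 234196)*((-39 - 122)**2 - 10*674) = -233861*((-161)**2 - 6740) = -233861*(25921 - 6740) = -233861*19181 = -4485687841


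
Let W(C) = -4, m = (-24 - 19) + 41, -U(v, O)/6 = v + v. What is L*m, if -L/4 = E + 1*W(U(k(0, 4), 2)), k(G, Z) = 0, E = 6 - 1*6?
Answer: -32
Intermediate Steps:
E = 0 (E = 6 - 6 = 0)
U(v, O) = -12*v (U(v, O) = -6*(v + v) = -12*v)
m = -2 (m = -43 + 41 = -2)
L = 16 (L = -4*(0 + 1*(-4)) = -4*(0 - 4) = -4*(-4) = 16)
L*m = 16*(-2) = -32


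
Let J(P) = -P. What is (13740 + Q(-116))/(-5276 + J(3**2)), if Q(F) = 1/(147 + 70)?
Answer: -2981581/1146845 ≈ -2.5998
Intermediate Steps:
Q(F) = 1/217
(13740 + Q(-116))/(-5276 + J(3**2)) = (13740 + 1/217)/(-5276 - 1*3**2) = 2981581/(217*(-5276 - 1*9)) = 2981581/(217*(-5276 - 9)) = (2981581/217)/(-5285) = (2981581/217)*(-1/5285) = -2981581/1146845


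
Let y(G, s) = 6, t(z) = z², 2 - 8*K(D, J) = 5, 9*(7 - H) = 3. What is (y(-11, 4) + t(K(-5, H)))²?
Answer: 154449/4096 ≈ 37.707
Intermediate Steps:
H = 20/3 (H = 7 - ⅑*3 = 7 - ⅓ = 20/3 ≈ 6.6667)
K(D, J) = -3/8 (K(D, J) = ¼ - ⅛*5 = ¼ - 5/8 = -3/8)
(y(-11, 4) + t(K(-5, H)))² = (6 + (-3/8)²)² = (6 + 9/64)² = (393/64)² = 154449/4096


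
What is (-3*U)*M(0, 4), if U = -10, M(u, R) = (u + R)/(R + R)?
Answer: 15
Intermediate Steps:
M(u, R) = (R + u)/(2*R) (M(u, R) = (R + u)/((2*R)) = (R + u)*(1/(2*R)) = (R + u)/(2*R))
(-3*U)*M(0, 4) = (-3*(-10))*((½)*(4 + 0)/4) = 30*((½)*(¼)*4) = 30*(½) = 15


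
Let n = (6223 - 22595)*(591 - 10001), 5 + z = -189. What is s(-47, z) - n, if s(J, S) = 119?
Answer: -154060401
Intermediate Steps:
z = -194 (z = -5 - 189 = -194)
n = 154060520 (n = -16372*(-9410) = 154060520)
s(-47, z) - n = 119 - 1*154060520 = 119 - 154060520 = -154060401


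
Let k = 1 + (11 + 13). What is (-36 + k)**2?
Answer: 121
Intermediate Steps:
k = 25 (k = 1 + 24 = 25)
(-36 + k)**2 = (-36 + 25)**2 = (-11)**2 = 121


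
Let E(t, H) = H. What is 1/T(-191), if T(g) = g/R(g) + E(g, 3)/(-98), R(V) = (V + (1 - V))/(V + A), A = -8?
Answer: 98/3724879 ≈ 2.6310e-5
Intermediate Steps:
R(V) = 1/(-8 + V) (R(V) = (V + (1 - V))/(V - 8) = 1/(-8 + V))
T(g) = -3/98 + g*(-8 + g) (T(g) = g/(1/(-8 + g)) + 3/(-98) = g*(-8 + g) + 3*(-1/98) = g*(-8 + g) - 3/98 = -3/98 + g*(-8 + g))
1/T(-191) = 1/(-3/98 - 191*(-8 - 191)) = 1/(-3/98 - 191*(-199)) = 1/(-3/98 + 38009) = 1/(3724879/98) = 98/3724879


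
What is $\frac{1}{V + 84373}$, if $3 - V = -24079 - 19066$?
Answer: $\frac{1}{127521} \approx 7.8419 \cdot 10^{-6}$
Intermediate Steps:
$V = 43148$ ($V = 3 - \left(-24079 - 19066\right) = 3 - -43145 = 3 + 43145 = 43148$)
$\frac{1}{V + 84373} = \frac{1}{43148 + 84373} = \frac{1}{127521}$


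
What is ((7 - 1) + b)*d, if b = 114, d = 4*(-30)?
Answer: -14400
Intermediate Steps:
d = -120
((7 - 1) + b)*d = ((7 - 1) + 114)*(-120) = (6 + 114)*(-120) = 120*(-120) = -14400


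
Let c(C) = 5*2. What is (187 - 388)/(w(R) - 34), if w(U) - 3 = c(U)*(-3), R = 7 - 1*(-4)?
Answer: 201/61 ≈ 3.2951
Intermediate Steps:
R = 11 (R = 7 + 4 = 11)
c(C) = 10
w(U) = -27 (w(U) = 3 + 10*(-3) = 3 - 30 = -27)
(187 - 388)/(w(R) - 34) = (187 - 388)/(-27 - 34) = -201/(-61) = -201*(-1/61) = 201/61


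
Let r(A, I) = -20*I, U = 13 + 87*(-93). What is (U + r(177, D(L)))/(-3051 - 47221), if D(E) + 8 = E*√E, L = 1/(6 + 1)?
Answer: 3959/25136 + 5*√7/615832 ≈ 0.15752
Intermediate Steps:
L = ⅐ (L = 1/7 = ⅐ ≈ 0.14286)
U = -8078 (U = 13 - 8091 = -8078)
D(E) = -8 + E^(3/2) (D(E) = -8 + E*√E = -8 + E^(3/2))
(U + r(177, D(L)))/(-3051 - 47221) = (-8078 - 20*(-8 + (⅐)^(3/2)))/(-3051 - 47221) = (-8078 - 20*(-8 + √7/49))/(-50272) = (-8078 + (160 - 20*√7/49))*(-1/50272) = (-7918 - 20*√7/49)*(-1/50272) = 3959/25136 + 5*√7/615832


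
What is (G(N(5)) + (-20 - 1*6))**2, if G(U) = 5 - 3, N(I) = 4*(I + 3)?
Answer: 576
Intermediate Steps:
N(I) = 12 + 4*I (N(I) = 4*(3 + I) = 12 + 4*I)
G(U) = 2
(G(N(5)) + (-20 - 1*6))**2 = (2 + (-20 - 1*6))**2 = (2 + (-20 - 6))**2 = (2 - 26)**2 = (-24)**2 = 576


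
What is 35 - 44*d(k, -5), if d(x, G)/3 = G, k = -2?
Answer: 695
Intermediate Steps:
d(x, G) = 3*G
35 - 44*d(k, -5) = 35 - 132*(-5) = 35 - 44*(-15) = 35 + 660 = 695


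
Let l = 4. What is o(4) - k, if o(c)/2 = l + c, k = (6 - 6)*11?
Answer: 16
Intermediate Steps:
k = 0 (k = 0*11 = 0)
o(c) = 8 + 2*c (o(c) = 2*(4 + c) = 8 + 2*c)
o(4) - k = (8 + 2*4) - 1*0 = (8 + 8) + 0 = 16 + 0 = 16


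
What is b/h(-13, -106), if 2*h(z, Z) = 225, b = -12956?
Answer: -25912/225 ≈ -115.16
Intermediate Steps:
h(z, Z) = 225/2 (h(z, Z) = (½)*225 = 225/2)
b/h(-13, -106) = -12956/225/2 = -12956*2/225 = -25912/225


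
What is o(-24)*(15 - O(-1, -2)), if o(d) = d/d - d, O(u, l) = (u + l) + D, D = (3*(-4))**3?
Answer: 43650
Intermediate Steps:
D = -1728 (D = (-12)**3 = -1728)
O(u, l) = -1728 + l + u (O(u, l) = (u + l) - 1728 = (l + u) - 1728 = -1728 + l + u)
o(d) = 1 - d
o(-24)*(15 - O(-1, -2)) = (1 - 1*(-24))*(15 - (-1728 - 2 - 1)) = (1 + 24)*(15 - 1*(-1731)) = 25*(15 + 1731) = 25*1746 = 43650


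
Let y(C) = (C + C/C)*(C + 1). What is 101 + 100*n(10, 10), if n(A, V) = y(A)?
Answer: 12201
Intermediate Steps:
y(C) = (1 + C)**2 (y(C) = (C + 1)*(1 + C) = (1 + C)*(1 + C) = (1 + C)**2)
n(A, V) = 1 + A**2 + 2*A
101 + 100*n(10, 10) = 101 + 100*(1 + 10**2 + 2*10) = 101 + 100*(1 + 100 + 20) = 101 + 100*121 = 101 + 12100 = 12201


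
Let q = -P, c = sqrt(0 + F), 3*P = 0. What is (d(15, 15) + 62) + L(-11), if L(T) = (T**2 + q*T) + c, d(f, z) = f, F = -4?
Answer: 198 + 2*I ≈ 198.0 + 2.0*I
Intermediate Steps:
P = 0 (P = (1/3)*0 = 0)
c = 2*I (c = sqrt(0 - 4) = sqrt(-4) = 2*I ≈ 2.0*I)
q = 0 (q = -1*0 = 0)
L(T) = T**2 + 2*I (L(T) = (T**2 + 0*T) + 2*I = (T**2 + 0) + 2*I = T**2 + 2*I)
(d(15, 15) + 62) + L(-11) = (15 + 62) + ((-11)**2 + 2*I) = 77 + (121 + 2*I) = 198 + 2*I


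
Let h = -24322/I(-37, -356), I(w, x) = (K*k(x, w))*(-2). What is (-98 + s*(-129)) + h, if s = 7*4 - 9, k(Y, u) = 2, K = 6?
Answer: -18427/12 ≈ -1535.6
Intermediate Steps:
I(w, x) = -24 (I(w, x) = (6*2)*(-2) = 12*(-2) = -24)
s = 19 (s = 28 - 9 = 19)
h = 12161/12 (h = -24322/(-24) = -24322*(-1/24) = 12161/12 ≈ 1013.4)
(-98 + s*(-129)) + h = (-98 + 19*(-129)) + 12161/12 = (-98 - 2451) + 12161/12 = -2549 + 12161/12 = -18427/12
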